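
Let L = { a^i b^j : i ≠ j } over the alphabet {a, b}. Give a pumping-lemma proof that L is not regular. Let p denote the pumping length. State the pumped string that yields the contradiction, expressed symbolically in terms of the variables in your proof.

Assume L is regular; let p be its pumping constant.
Choose w = a^p b^{p+p!}. Since p ≠ p+p!, w ∈ L; and |w| ≥ p.
Write w = xyz as guaranteed by the lemma, with |xy| ≤ p and |y| > 0.
Since the first p symbols of w are all a's and |xy| ≤ p, y lies entirely in the leading a-block: y = a^k for some k with 1 ≤ k ≤ p.
Since 1 ≤ k ≤ p, k divides p!; set t = 1 + p!/k. Then xy^t z has p + (p!/k)·k = p + p! copies of a. Now the a-count equals the b-count, so i ≠ j fails. So xy^t z = a^{p+p!} b^{p+p!} ∉ L.
This contradicts the pumping lemma, so L is not regular.

a^{p+p!} b^{p+p!}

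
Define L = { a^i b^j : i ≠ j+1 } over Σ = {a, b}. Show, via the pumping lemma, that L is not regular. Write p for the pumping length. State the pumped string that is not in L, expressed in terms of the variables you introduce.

Toward a contradiction, assume L is regular with pumping length p.
Choose w = a^p b^{p+p!-1}. Since p ≠ (p+p!-1)+1 = p+p!, w ∈ L; and |w| ≥ p.
The pumping lemma gives a decomposition w = xyz where |xy| ≤ p and y is nonempty.
Since the first p symbols of w are all a's and |xy| ≤ p, y lies entirely in the leading a-block: y = a^k for some k with 1 ≤ k ≤ p.
Since 1 ≤ k ≤ p, k divides p!; set t = 1 + p!/k. Then xy^t z has p + (p!/k)·k = p + p! copies of a. Now the a-count is p+p! and (b-count)+1 = (p+p!-1)+1 = p+p!, so i ≠ j+1 fails. So xy^t z = a^{p+p!} b^{p+p!-1} ∉ L.
This contradicts the pumping lemma, so L is not regular.

a^{p+p!} b^{p+p!-1}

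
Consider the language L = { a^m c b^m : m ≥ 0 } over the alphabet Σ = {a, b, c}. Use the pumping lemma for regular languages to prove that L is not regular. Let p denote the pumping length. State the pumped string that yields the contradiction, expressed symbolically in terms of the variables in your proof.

a^{p+k} c b^p

Suppose for contradiction that L is regular, and let p be the pumping length.
Take w = a^p c b^p ∈ L with |w| = 2p+1 ≥ p.
Write w = xyz as guaranteed by the lemma, with |xy| ≤ p and |y| > 0.
Because |xy| ≤ p and w begins with p copies of a, we have y = a^k with 1 ≤ k ≤ p.
Pump with i = 2: xy^2z = a^{p+k} c b^p, which would require p+k = p. But k ≥ 1, so xy^2z ∉ L.
This contradicts the pumping lemma, so L is not regular.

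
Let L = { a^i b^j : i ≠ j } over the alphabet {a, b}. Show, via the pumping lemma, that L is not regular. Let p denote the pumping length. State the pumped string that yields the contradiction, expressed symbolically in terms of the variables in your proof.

a^{p+p!} b^{p+p!}

Assume L is regular. Let p be the pumping length given by the pumping lemma.
Choose w = a^p b^{p+p!}. Since p ≠ p+p!, w ∈ L; and |w| ≥ p.
By the pumping lemma, w = xyz with |xy| ≤ p and |y| > 0.
The first p characters of w are a's, so xy (and hence y) consists only of a's. Write y = a^k, 1 ≤ k ≤ p.
Since 1 ≤ k ≤ p, k divides p!; set t = 1 + p!/k. Then xy^t z has p + (p!/k)·k = p + p! copies of a. Now the a-count equals the b-count, so i ≠ j fails. So xy^t z = a^{p+p!} b^{p+p!} ∉ L.
This is a contradiction; hence L is not regular.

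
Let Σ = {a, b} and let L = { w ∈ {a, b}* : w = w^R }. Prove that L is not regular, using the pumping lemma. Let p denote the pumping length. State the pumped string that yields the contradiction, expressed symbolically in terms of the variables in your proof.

Assume L is regular. Let p be the pumping length given by the pumping lemma.
Take w = a^p b a^p, a palindrome of length 2p+1 ≥ p.
By the pumping lemma, w = xyz with |xy| ≤ p and |y| > 0.
Because |xy| ≤ p and w begins with p copies of a, we have y = a^k with 1 ≤ k ≤ p.
Pump with i = 2: xy^2z = a^{p+k} b a^p. Its reverse is a^p b a^{p+k}, which differs from xy^2z since k ≥ 1. So xy^2z is not a palindrome and xy^2z ∉ L.
This contradicts the pumping lemma, so L is not regular.

a^{p+k} b a^p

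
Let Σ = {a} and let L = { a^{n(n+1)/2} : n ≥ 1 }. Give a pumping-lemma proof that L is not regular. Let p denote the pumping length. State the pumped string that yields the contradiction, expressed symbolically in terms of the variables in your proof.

a^{p(p+1)/2+k}

Assume L is regular; let p be its pumping constant.
Take w = a^{p(p+1)/2} ∈ L with |w| = p(p+1)/2 ≥ p.
By the pumping lemma, w = xyz with |xy| ≤ p and |y| > 0.
Then y = a^k for some k with 1 ≤ k ≤ p.
Pump with i = 2: xy^2z = a^{p(p+1)/2+k}. Since 1 ≤ k ≤ p, p(p+1)/2 < p(p+1)/2+k ≤ p(p+1)/2+p < (p+1)(p+2)/2, so p(p+1)/2+k is strictly between consecutive triangular numbers. So xy^2z ∉ L.
This contradicts the pumping lemma, so L is not regular.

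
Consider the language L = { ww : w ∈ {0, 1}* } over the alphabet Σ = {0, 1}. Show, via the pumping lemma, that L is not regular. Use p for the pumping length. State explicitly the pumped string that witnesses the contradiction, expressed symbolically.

Assume L is regular; let p be its pumping constant.
Take w = 0^p 1^p 0^p 1^p = uu where u = 0^p1^p; then w ∈ L and |w| = 4p ≥ p.
The pumping lemma gives a decomposition w = xyz where |xy| ≤ p and |y| ≥ 1.
Since the first p symbols of w are all 0's and |xy| ≤ p, y lies entirely in the leading 0-block: y = 0^k for some k with 1 ≤ k ≤ p.
Pump with i = 2: xy^2z = 0^{p+k} 1^p 0^p 1^p, of length 4p+k. Suppose this equals vv. The string starts with 0 and ends with 1, so v does too; thus the boundary between the two copies of v is a 1→0 transition. There is exactly one such transition, at position 2p+k, so |v| = 2p+k and |vv| = 4p+2k ≠ 4p+k since k ≥ 1. So xy^2z ∉ L.
This contradicts the pumping lemma, so L is not regular.

0^{p+k} 1^p 0^p 1^p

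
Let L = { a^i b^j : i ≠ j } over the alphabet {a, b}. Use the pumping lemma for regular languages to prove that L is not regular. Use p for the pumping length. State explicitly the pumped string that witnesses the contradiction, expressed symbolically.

a^{p+p!} b^{p+p!}

Assume L is regular; let p be its pumping constant.
Choose w = a^p b^{p+p!}. Since p ≠ p+p!, w ∈ L; and |w| ≥ p.
Write w = xyz as guaranteed by the lemma, with |xy| ≤ p and |y| ≥ 1.
Because |xy| ≤ p and w begins with p copies of a, we have y = a^k with 1 ≤ k ≤ p.
Since 1 ≤ k ≤ p, k divides p!; set t = 1 + p!/k. Then xy^t z has p + (p!/k)·k = p + p! copies of a. Now the a-count equals the b-count, so i ≠ j fails. So xy^t z = a^{p+p!} b^{p+p!} ∉ L.
This contradicts the pumping lemma, so L is not regular.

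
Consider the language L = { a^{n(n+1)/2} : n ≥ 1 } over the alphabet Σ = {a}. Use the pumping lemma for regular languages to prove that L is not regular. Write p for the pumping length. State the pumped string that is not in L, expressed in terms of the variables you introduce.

Toward a contradiction, assume L is regular with pumping length p.
Take w = a^{p(p+1)/2} ∈ L with |w| = p(p+1)/2 ≥ p.
By the pumping lemma, w = xyz with |xy| ≤ p and |y| ≥ 1.
Then y = a^k for some k with 1 ≤ k ≤ p.
Pump with i = 2: xy^2z = a^{p(p+1)/2+k}. Since 1 ≤ k ≤ p, p(p+1)/2 < p(p+1)/2+k ≤ p(p+1)/2+p < (p+1)(p+2)/2, so p(p+1)/2+k is strictly between consecutive triangular numbers. So xy^2z ∉ L.
This is a contradiction; hence L is not regular.

a^{p(p+1)/2+k}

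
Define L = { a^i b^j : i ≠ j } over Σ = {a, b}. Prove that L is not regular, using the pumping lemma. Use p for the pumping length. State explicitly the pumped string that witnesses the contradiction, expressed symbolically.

a^{p+p!} b^{p+p!}

Toward a contradiction, assume L is regular with pumping length p.
Choose w = a^p b^{p+p!}. Since p ≠ p+p!, w ∈ L; and |w| ≥ p.
By the pumping lemma, w = xyz with |xy| ≤ p and |y| ≥ 1.
The first p characters of w are a's, so xy (and hence y) consists only of a's. Write y = a^k, 1 ≤ k ≤ p.
Since 1 ≤ k ≤ p, k divides p!; set t = 1 + p!/k. Then xy^t z has p + (p!/k)·k = p + p! copies of a. Now the a-count equals the b-count, so i ≠ j fails. So xy^t z = a^{p+p!} b^{p+p!} ∉ L.
This contradicts the pumping lemma, so L is not regular.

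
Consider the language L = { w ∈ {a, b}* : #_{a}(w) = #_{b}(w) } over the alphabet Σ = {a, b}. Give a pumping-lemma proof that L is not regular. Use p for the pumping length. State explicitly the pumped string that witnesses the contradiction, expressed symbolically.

Suppose for contradiction that L is regular, and let p be the pumping length.
Choose w = a^p b^p ∈ L with |w| = 2p ≥ p.
Write w = xyz as guaranteed by the lemma, with |xy| ≤ p and |y| ≥ 1.
The first p characters of w are a's, so xy (and hence y) consists only of a's. Write y = a^k, 1 ≤ k ≤ p.
Pump with i = 2: xy^2z = a^{p+k} b^p has p+k occurrences of a but only p of b. Since k ≥ 1 the counts differ, so xy^2z ∉ L.
Contradiction. Therefore L is not regular.

a^{p+k} b^p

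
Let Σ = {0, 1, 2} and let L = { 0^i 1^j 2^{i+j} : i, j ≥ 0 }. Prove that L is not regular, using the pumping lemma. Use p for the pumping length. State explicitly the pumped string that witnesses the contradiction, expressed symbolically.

Assume L is regular; let p be its pumping constant.
Take w = 0^p 1^p 2^{2p} ∈ L (with i=j=p, i+j=2p), |w| = 4p ≥ p.
Write w = xyz as guaranteed by the lemma, with |xy| ≤ p and |y| ≥ 1.
Because |xy| ≤ p and w begins with p copies of 0, we have y = 0^k with 1 ≤ k ≤ p.
Consider xy^2z = 0^{p+k} 1^p 2^{2p}. Now the 0- and 1-counts sum to 2p+k, but the 2-count is 2p ≠ 2p+k. So xy^2z ∉ L.
This is a contradiction; hence L is not regular.

0^{p+k} 1^p 2^{2p}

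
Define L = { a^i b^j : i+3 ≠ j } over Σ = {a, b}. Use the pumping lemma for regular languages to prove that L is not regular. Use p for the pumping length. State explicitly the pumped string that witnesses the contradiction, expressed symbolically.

Toward a contradiction, assume L is regular with pumping length p.
Choose w = a^p b^{p+p!+3}. Since p ≠ (p+p!+3)-3 = p+p!, w ∈ L; and |w| ≥ p.
The pumping lemma gives a decomposition w = xyz where |xy| ≤ p and |y| > 0.
Since the first p symbols of w are all a's and |xy| ≤ p, y lies entirely in the leading a-block: y = a^k for some k with 1 ≤ k ≤ p.
Since 1 ≤ k ≤ p, k divides p!; set t = 1 + p!/k. Then xy^t z has p + (p!/k)·k = p + p! copies of a. Now the a-count is p+p! and (b-count)-3 = (p+p!+3)-3 = p+p!, so i+3 ≠ j fails. So xy^t z = a^{p+p!} b^{p+p!+3} ∉ L.
Contradiction. Therefore L is not regular.

a^{p+p!} b^{p+p!+3}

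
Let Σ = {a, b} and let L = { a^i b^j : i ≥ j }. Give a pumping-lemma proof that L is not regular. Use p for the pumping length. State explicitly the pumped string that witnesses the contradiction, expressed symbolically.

a^{p-k} b^p

Suppose for contradiction that L is regular, and let p be the pumping length.
Choose w = a^p b^p ∈ L, with |w| = 2p ≥ p.
The pumping lemma gives a decomposition w = xyz where |xy| ≤ p and |y| > 0.
Since the first p symbols of w are all a's and |xy| ≤ p, y lies entirely in the leading a-block: y = a^k for some k with 1 ≤ k ≤ p.
Consider xy^0z = xz = a^{p-k} b^p. Since k ≥ 1, the a-count p-k is less than p, so i ≥ j fails; thus xz ∉ L.
This is a contradiction; hence L is not regular.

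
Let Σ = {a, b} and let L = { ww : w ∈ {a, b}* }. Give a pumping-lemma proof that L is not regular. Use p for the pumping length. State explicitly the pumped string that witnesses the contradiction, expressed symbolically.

a^{p+k} b^p a^p b^p

Toward a contradiction, assume L is regular with pumping length p.
Take w = a^p b^p a^p b^p = uu where u = a^pb^p; then w ∈ L and |w| = 4p ≥ p.
Write w = xyz as guaranteed by the lemma, with |xy| ≤ p and |y| ≥ 1.
Because |xy| ≤ p and w begins with p copies of a, we have y = a^k with 1 ≤ k ≤ p.
Pump with i = 2: xy^2z = a^{p+k} b^p a^p b^p, of length 4p+k. Suppose this equals vv. The string starts with a and ends with b, so v does too; thus the boundary between the two copies of v is a b→a transition. There is exactly one such transition, at position 2p+k, so |v| = 2p+k and |vv| = 4p+2k ≠ 4p+k since k ≥ 1. So xy^2z ∉ L.
This is a contradiction; hence L is not regular.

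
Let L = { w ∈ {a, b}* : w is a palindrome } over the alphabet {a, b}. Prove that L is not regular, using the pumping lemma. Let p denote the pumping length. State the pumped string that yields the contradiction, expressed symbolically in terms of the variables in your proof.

Assume L is regular. Let p be the pumping length given by the pumping lemma.
Take w = a^p b a^p, a palindrome of length 2p+1 ≥ p.
The pumping lemma gives a decomposition w = xyz where |xy| ≤ p and |y| > 0.
Since the first p symbols of w are all a's and |xy| ≤ p, y lies entirely in the leading a-block: y = a^k for some k with 1 ≤ k ≤ p.
Pump with i = 2: xy^2z = a^{p+k} b a^p. Its reverse is a^p b a^{p+k}, which differs from xy^2z since k ≥ 1. So xy^2z is not a palindrome and xy^2z ∉ L.
Contradiction. Therefore L is not regular.

a^{p+k} b a^p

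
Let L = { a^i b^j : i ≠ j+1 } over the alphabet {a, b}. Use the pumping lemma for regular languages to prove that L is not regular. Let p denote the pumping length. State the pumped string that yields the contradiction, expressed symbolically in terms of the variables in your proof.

Assume L is regular. Let p be the pumping length given by the pumping lemma.
Choose w = a^p b^{p+p!-1}. Since p ≠ (p+p!-1)+1 = p+p!, w ∈ L; and |w| ≥ p.
By the pumping lemma, w = xyz with |xy| ≤ p and y is nonempty.
The first p characters of w are a's, so xy (and hence y) consists only of a's. Write y = a^k, 1 ≤ k ≤ p.
Since 1 ≤ k ≤ p, k divides p!; set t = 1 + p!/k. Then xy^t z has p + (p!/k)·k = p + p! copies of a. Now the a-count is p+p! and (b-count)+1 = (p+p!-1)+1 = p+p!, so i ≠ j+1 fails. So xy^t z = a^{p+p!} b^{p+p!-1} ∉ L.
Contradiction. Therefore L is not regular.

a^{p+p!} b^{p+p!-1}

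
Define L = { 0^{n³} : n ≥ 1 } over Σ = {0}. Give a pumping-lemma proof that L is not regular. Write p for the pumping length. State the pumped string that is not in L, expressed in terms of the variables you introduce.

Assume L is regular; let p be its pumping constant.
Take w = 0^{p³} ∈ L with |w| = p³ ≥ p.
By the pumping lemma, w = xyz with |xy| ≤ p and |y| ≥ 1.
Then y = 0^k for some k with 1 ≤ k ≤ p.
Pump with i = 2: xy^2z = 0^{p³+k}. Since 1 ≤ k ≤ p, p³ < p³+k ≤ p³+p < p³+3p²+3p+1 = (p+1)³, so p³+k is not a perfect cube. So xy^2z ∉ L.
This is a contradiction; hence L is not regular.

0^{p³+k}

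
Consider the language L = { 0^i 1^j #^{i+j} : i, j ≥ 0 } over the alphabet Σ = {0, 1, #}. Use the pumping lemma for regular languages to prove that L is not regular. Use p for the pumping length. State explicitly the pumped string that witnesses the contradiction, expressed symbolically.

Assume L is regular. Let p be the pumping length given by the pumping lemma.
Take w = 0^p 1^p #^{2p} ∈ L (with i=j=p, i+j=2p), |w| = 4p ≥ p.
The pumping lemma gives a decomposition w = xyz where |xy| ≤ p and y is nonempty.
Because |xy| ≤ p and w begins with p copies of 0, we have y = 0^k with 1 ≤ k ≤ p.
Consider xy^2z = 0^{p+k} 1^p #^{2p}. Now the 0- and 1-counts sum to 2p+k, but the #-count is 2p ≠ 2p+k. So xy^2z ∉ L.
This is a contradiction; hence L is not regular.

0^{p+k} 1^p #^{2p}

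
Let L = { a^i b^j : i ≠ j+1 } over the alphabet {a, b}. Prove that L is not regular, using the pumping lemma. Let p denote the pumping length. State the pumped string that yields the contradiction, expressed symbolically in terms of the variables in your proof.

Assume L is regular; let p be its pumping constant.
Choose w = a^p b^{p+p!-1}. Since p ≠ (p+p!-1)+1 = p+p!, w ∈ L; and |w| ≥ p.
By the pumping lemma, w = xyz with |xy| ≤ p and |y| > 0.
Since the first p symbols of w are all a's and |xy| ≤ p, y lies entirely in the leading a-block: y = a^k for some k with 1 ≤ k ≤ p.
Since 1 ≤ k ≤ p, k divides p!; set t = 1 + p!/k. Then xy^t z has p + (p!/k)·k = p + p! copies of a. Now the a-count is p+p! and (b-count)+1 = (p+p!-1)+1 = p+p!, so i ≠ j+1 fails. So xy^t z = a^{p+p!} b^{p+p!-1} ∉ L.
This is a contradiction; hence L is not regular.

a^{p+p!} b^{p+p!-1}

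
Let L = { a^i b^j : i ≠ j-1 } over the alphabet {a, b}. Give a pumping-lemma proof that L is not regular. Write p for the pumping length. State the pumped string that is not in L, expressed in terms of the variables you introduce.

a^{p+p!} b^{p+p!+1}

Suppose for contradiction that L is regular, and let p be the pumping length.
Choose w = a^p b^{p+p!+1}. Since p ≠ (p+p!+1)-1 = p+p!, w ∈ L; and |w| ≥ p.
Write w = xyz as guaranteed by the lemma, with |xy| ≤ p and y is nonempty.
The first p characters of w are a's, so xy (and hence y) consists only of a's. Write y = a^k, 1 ≤ k ≤ p.
Since 1 ≤ k ≤ p, k divides p!; set t = 1 + p!/k. Then xy^t z has p + (p!/k)·k = p + p! copies of a. Now the a-count is p+p! and (b-count)-1 = (p+p!+1)-1 = p+p!, so i ≠ j-1 fails. So xy^t z = a^{p+p!} b^{p+p!+1} ∉ L.
This contradicts the pumping lemma, so L is not regular.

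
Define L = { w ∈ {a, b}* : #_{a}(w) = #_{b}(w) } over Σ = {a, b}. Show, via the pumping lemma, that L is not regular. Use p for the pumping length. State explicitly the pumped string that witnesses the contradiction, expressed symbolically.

a^{p+k} b^p

Assume L is regular. Let p be the pumping length given by the pumping lemma.
Choose w = a^p b^p ∈ L with |w| = 2p ≥ p.
Write w = xyz as guaranteed by the lemma, with |xy| ≤ p and |y| ≥ 1.
Because |xy| ≤ p and w begins with p copies of a, we have y = a^k with 1 ≤ k ≤ p.
Pump with i = 2: xy^2z = a^{p+k} b^p has p+k occurrences of a but only p of b. Since k ≥ 1 the counts differ, so xy^2z ∉ L.
This contradicts the pumping lemma, so L is not regular.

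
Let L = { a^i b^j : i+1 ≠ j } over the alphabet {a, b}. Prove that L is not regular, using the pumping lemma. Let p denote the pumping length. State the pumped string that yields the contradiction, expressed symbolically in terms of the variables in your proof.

Assume L is regular; let p be its pumping constant.
Choose w = a^p b^{p+p!+1}. Since p ≠ (p+p!+1)-1 = p+p!, w ∈ L; and |w| ≥ p.
The pumping lemma gives a decomposition w = xyz where |xy| ≤ p and y is nonempty.
Since the first p symbols of w are all a's and |xy| ≤ p, y lies entirely in the leading a-block: y = a^k for some k with 1 ≤ k ≤ p.
Since 1 ≤ k ≤ p, k divides p!; set t = 1 + p!/k. Then xy^t z has p + (p!/k)·k = p + p! copies of a. Now the a-count is p+p! and (b-count)-1 = (p+p!+1)-1 = p+p!, so i+1 ≠ j fails. So xy^t z = a^{p+p!} b^{p+p!+1} ∉ L.
Contradiction. Therefore L is not regular.

a^{p+p!} b^{p+p!+1}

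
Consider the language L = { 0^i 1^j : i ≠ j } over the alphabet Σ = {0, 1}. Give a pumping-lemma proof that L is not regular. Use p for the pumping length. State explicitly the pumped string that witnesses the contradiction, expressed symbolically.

0^{p+p!} 1^{p+p!}

Assume L is regular. Let p be the pumping length given by the pumping lemma.
Choose w = 0^p 1^{p+p!}. Since p ≠ p+p!, w ∈ L; and |w| ≥ p.
Write w = xyz as guaranteed by the lemma, with |xy| ≤ p and y is nonempty.
Because |xy| ≤ p and w begins with p copies of 0, we have y = 0^k with 1 ≤ k ≤ p.
Since 1 ≤ k ≤ p, k divides p!; set t = 1 + p!/k. Then xy^t z has p + (p!/k)·k = p + p! copies of 0. Now the 0-count equals the 1-count, so i ≠ j fails. So xy^t z = 0^{p+p!} 1^{p+p!} ∉ L.
This is a contradiction; hence L is not regular.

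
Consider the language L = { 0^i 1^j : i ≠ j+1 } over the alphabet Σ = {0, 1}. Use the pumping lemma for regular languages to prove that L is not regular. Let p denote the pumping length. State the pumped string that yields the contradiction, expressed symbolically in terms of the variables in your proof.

Assume L is regular. Let p be the pumping length given by the pumping lemma.
Choose w = 0^p 1^{p+p!-1}. Since p ≠ (p+p!-1)+1 = p+p!, w ∈ L; and |w| ≥ p.
The pumping lemma gives a decomposition w = xyz where |xy| ≤ p and y is nonempty.
The first p characters of w are 0's, so xy (and hence y) consists only of 0's. Write y = 0^k, 1 ≤ k ≤ p.
Since 1 ≤ k ≤ p, k divides p!; set t = 1 + p!/k. Then xy^t z has p + (p!/k)·k = p + p! copies of 0. Now the 0-count is p+p! and (1-count)+1 = (p+p!-1)+1 = p+p!, so i ≠ j+1 fails. So xy^t z = 0^{p+p!} 1^{p+p!-1} ∉ L.
This is a contradiction; hence L is not regular.

0^{p+p!} 1^{p+p!-1}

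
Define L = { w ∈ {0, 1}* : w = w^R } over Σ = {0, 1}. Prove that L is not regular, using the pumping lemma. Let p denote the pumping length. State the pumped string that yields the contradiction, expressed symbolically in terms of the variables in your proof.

0^{p+k} 1 0^p

Suppose for contradiction that L is regular, and let p be the pumping length.
Take w = 0^p 1 0^p, a palindrome of length 2p+1 ≥ p.
The pumping lemma gives a decomposition w = xyz where |xy| ≤ p and |y| > 0.
Because |xy| ≤ p and w begins with p copies of 0, we have y = 0^k with 1 ≤ k ≤ p.
Pump with i = 2: xy^2z = 0^{p+k} 1 0^p. Its reverse is 0^p 1 0^{p+k}, which differs from xy^2z since k ≥ 1. So xy^2z is not a palindrome and xy^2z ∉ L.
This contradicts the pumping lemma, so L is not regular.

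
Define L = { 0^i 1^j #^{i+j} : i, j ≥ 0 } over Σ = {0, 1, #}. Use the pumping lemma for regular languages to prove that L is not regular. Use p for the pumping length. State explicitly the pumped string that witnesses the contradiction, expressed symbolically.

0^{p+k} 1^p #^{2p}

Toward a contradiction, assume L is regular with pumping length p.
Take w = 0^p 1^p #^{2p} ∈ L (with i=j=p, i+j=2p), |w| = 4p ≥ p.
Write w = xyz as guaranteed by the lemma, with |xy| ≤ p and |y| ≥ 1.
Since the first p symbols of w are all 0's and |xy| ≤ p, y lies entirely in the leading 0-block: y = 0^k for some k with 1 ≤ k ≤ p.
Consider xy^2z = 0^{p+k} 1^p #^{2p}. Now the 0- and 1-counts sum to 2p+k, but the #-count is 2p ≠ 2p+k. So xy^2z ∉ L.
This contradicts the pumping lemma, so L is not regular.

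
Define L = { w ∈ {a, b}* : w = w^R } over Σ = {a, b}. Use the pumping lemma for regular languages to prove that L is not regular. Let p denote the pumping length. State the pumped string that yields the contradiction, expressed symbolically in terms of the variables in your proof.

Assume L is regular; let p be its pumping constant.
Take w = a^p b a^p, a palindrome of length 2p+1 ≥ p.
The pumping lemma gives a decomposition w = xyz where |xy| ≤ p and y is nonempty.
Because |xy| ≤ p and w begins with p copies of a, we have y = a^k with 1 ≤ k ≤ p.
Pump with i = 2: xy^2z = a^{p+k} b a^p. Its reverse is a^p b a^{p+k}, which differs from xy^2z since k ≥ 1. So xy^2z is not a palindrome and xy^2z ∉ L.
This is a contradiction; hence L is not regular.

a^{p+k} b a^p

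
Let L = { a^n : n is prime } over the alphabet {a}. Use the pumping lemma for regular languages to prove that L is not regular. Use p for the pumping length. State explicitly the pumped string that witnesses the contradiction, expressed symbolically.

Assume L is regular. Let p be the pumping length given by the pumping lemma.
Let q be a prime with q ≥ p+2 (infinitely many primes exist), and take w = a^q ∈ L with |w| = q ≥ p.
Write w = xyz as guaranteed by the lemma, with |xy| ≤ p and |y| > 0.
Then y = a^k for some k with 1 ≤ k ≤ p.
Since 1 ≤ k ≤ p, |xz| = q-k. Pump with i = q+1: |xy^{q+1}z| = (q-k)+(q+1)k = q+qk = q(1+k), which is composite (both factors ≥ 2). So xy^{q+1}z = a^{q(1+k)} ∉ L.
Contradiction. Therefore L is not regular.

a^{q(1+k)}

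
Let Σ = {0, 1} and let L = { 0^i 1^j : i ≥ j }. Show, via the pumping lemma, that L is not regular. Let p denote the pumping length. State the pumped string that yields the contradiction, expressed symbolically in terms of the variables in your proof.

Toward a contradiction, assume L is regular with pumping length p.
Choose w = 0^p 1^p ∈ L, with |w| = 2p ≥ p.
By the pumping lemma, w = xyz with |xy| ≤ p and |y| > 0.
Because |xy| ≤ p and w begins with p copies of 0, we have y = 0^k with 1 ≤ k ≤ p.
Consider xy^0z = xz = 0^{p-k} 1^p. Since k ≥ 1, the 0-count p-k is less than p, so i ≥ j fails; thus xz ∉ L.
This contradicts the pumping lemma, so L is not regular.

0^{p-k} 1^p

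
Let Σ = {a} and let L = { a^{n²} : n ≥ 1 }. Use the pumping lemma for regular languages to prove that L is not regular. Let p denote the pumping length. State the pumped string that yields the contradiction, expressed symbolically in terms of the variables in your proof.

Assume L is regular. Let p be the pumping length given by the pumping lemma.
Take w = a^{p²} ∈ L with |w| = p² ≥ p.
The pumping lemma gives a decomposition w = xyz where |xy| ≤ p and |y| ≥ 1.
Then y = a^k for some k with 1 ≤ k ≤ p.
Pump with i = 2: xy^2z = a^{p²+k}. Since 1 ≤ k ≤ p, p² < p²+k ≤ p²+p < (p+1)², so p²+k lies strictly between consecutive squares and is not a perfect square. So xy^2z ∉ L.
Contradiction. Therefore L is not regular.

a^{p²+k}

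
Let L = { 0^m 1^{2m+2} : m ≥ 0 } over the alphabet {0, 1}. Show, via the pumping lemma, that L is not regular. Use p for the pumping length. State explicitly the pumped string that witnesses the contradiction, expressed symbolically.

Assume L is regular. Let p be the pumping length given by the pumping lemma.
Let w = 0^p 1^{2p+2} ∈ L; note |w| = 3p+2 ≥ p.
The pumping lemma gives a decomposition w = xyz where |xy| ≤ p and y is nonempty.
The first p characters of w are 0's, so xy (and hence y) consists only of 0's. Write y = 0^k, 1 ≤ k ≤ p.
Pump with i = 2: xy^2z = 0^{p+k} 1^{2p+2}. For this to lie in L we would need 2p+2 = 2(p+k)+2, which forces k = 0. But k ≥ 1, so xy^2z ∉ L.
This is a contradiction; hence L is not regular.

0^{p+k} 1^{2p+2}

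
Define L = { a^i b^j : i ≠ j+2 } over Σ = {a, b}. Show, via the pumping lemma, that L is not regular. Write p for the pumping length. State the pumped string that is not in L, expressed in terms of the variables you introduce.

a^{p+p!} b^{p+p!-2}

Assume L is regular; let p be its pumping constant.
Choose w = a^p b^{p+p!-2}. Since p ≠ (p+p!-2)+2 = p+p!, w ∈ L; and |w| ≥ p.
The pumping lemma gives a decomposition w = xyz where |xy| ≤ p and y is nonempty.
Because |xy| ≤ p and w begins with p copies of a, we have y = a^k with 1 ≤ k ≤ p.
Since 1 ≤ k ≤ p, k divides p!; set t = 1 + p!/k. Then xy^t z has p + (p!/k)·k = p + p! copies of a. Now the a-count is p+p! and (b-count)+2 = (p+p!-2)+2 = p+p!, so i ≠ j+2 fails. So xy^t z = a^{p+p!} b^{p+p!-2} ∉ L.
This is a contradiction; hence L is not regular.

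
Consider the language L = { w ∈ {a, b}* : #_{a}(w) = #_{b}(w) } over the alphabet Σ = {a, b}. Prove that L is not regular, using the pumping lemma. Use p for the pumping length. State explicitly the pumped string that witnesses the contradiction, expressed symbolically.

a^{p+k} b^p

Suppose for contradiction that L is regular, and let p be the pumping length.
Choose w = a^p b^p ∈ L with |w| = 2p ≥ p.
By the pumping lemma, w = xyz with |xy| ≤ p and |y| ≥ 1.
The first p characters of w are a's, so xy (and hence y) consists only of a's. Write y = a^k, 1 ≤ k ≤ p.
Pump with i = 2: xy^2z = a^{p+k} b^p has p+k occurrences of a but only p of b. Since k ≥ 1 the counts differ, so xy^2z ∉ L.
Contradiction. Therefore L is not regular.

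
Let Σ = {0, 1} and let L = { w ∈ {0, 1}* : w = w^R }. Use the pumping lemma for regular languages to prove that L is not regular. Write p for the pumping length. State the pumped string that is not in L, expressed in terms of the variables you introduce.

Assume L is regular; let p be its pumping constant.
Take w = 0^p 1 0^p, a palindrome of length 2p+1 ≥ p.
The pumping lemma gives a decomposition w = xyz where |xy| ≤ p and y is nonempty.
Because |xy| ≤ p and w begins with p copies of 0, we have y = 0^k with 1 ≤ k ≤ p.
Pump with i = 2: xy^2z = 0^{p+k} 1 0^p. Its reverse is 0^p 1 0^{p+k}, which differs from xy^2z since k ≥ 1. So xy^2z is not a palindrome and xy^2z ∉ L.
This contradicts the pumping lemma, so L is not regular.

0^{p+k} 1 0^p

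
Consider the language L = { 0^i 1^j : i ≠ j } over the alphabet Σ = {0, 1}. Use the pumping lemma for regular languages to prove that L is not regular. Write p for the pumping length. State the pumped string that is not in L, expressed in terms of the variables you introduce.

Suppose for contradiction that L is regular, and let p be the pumping length.
Choose w = 0^p 1^{p+p!}. Since p ≠ p+p!, w ∈ L; and |w| ≥ p.
By the pumping lemma, w = xyz with |xy| ≤ p and |y| > 0.
Since the first p symbols of w are all 0's and |xy| ≤ p, y lies entirely in the leading 0-block: y = 0^k for some k with 1 ≤ k ≤ p.
Since 1 ≤ k ≤ p, k divides p!; set t = 1 + p!/k. Then xy^t z has p + (p!/k)·k = p + p! copies of 0. Now the 0-count equals the 1-count, so i ≠ j fails. So xy^t z = 0^{p+p!} 1^{p+p!} ∉ L.
This contradicts the pumping lemma, so L is not regular.

0^{p+p!} 1^{p+p!}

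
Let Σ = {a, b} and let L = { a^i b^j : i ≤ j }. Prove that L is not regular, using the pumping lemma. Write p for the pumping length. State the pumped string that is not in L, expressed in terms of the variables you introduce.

Toward a contradiction, assume L is regular with pumping length p.
Choose w = a^p b^p ∈ L, with |w| = 2p ≥ p.
Write w = xyz as guaranteed by the lemma, with |xy| ≤ p and |y| ≥ 1.
Because |xy| ≤ p and w begins with p copies of a, we have y = a^k with 1 ≤ k ≤ p.
Consider xy^2z = a^{p+k} b^p. Since k ≥ 1, the a-count p+k exceeds the b-count p, so i ≤ j fails; thus xy^2z ∉ L.
Contradiction. Therefore L is not regular.

a^{p+k} b^p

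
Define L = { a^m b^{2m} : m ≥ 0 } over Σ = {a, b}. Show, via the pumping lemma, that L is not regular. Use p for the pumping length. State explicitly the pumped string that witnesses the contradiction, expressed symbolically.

a^{p+k} b^{2p}

Assume L is regular; let p be its pumping constant.
Choose w = a^p b^{2p}, which is in L with |w| = 3p ≥ p.
The pumping lemma gives a decomposition w = xyz where |xy| ≤ p and |y| ≥ 1.
The first p characters of w are a's, so xy (and hence y) consists only of a's. Write y = a^k, 1 ≤ k ≤ p.
Pump with i = 2: xy^2z = a^{p+k} b^{2p}. For this to lie in L we would need 2p = 2(p+k), which forces k = 0. But k ≥ 1, so xy^2z ∉ L.
Contradiction. Therefore L is not regular.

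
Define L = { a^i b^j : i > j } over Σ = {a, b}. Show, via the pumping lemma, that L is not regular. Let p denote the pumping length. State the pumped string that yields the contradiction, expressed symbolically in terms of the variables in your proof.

Assume L is regular; let p be its pumping constant.
Choose w = a^{p+1} b^p ∈ L, with |w| = 2p+1 ≥ p.
The pumping lemma gives a decomposition w = xyz where |xy| ≤ p and |y| > 0.
Because |xy| ≤ p and w begins with p copies of a, we have y = a^k with 1 ≤ k ≤ p.
Consider xy^0z = xz = a^{p+1-k} b^p. Since k ≥ 1, the a-count p+1-k is at most p, so i > j fails; thus xz ∉ L.
This contradicts the pumping lemma, so L is not regular.

a^{p+1-k} b^p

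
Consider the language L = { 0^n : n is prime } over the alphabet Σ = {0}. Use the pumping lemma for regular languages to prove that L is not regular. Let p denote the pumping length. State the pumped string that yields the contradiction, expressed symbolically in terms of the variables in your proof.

Assume L is regular. Let p be the pumping length given by the pumping lemma.
Let q be a prime with q ≥ p+2 (infinitely many primes exist), and take w = 0^q ∈ L with |w| = q ≥ p.
The pumping lemma gives a decomposition w = xyz where |xy| ≤ p and |y| ≥ 1.
Then y = 0^k for some k with 1 ≤ k ≤ p.
Since 1 ≤ k ≤ p, |xz| = q-k. Pump with i = q+1: |xy^{q+1}z| = (q-k)+(q+1)k = q+qk = q(1+k), which is composite (both factors ≥ 2). So xy^{q+1}z = 0^{q(1+k)} ∉ L.
This is a contradiction; hence L is not regular.

0^{q(1+k)}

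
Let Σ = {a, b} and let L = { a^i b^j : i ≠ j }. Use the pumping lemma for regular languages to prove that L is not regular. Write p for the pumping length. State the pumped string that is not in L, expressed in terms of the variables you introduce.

a^{p+p!} b^{p+p!}

Assume L is regular. Let p be the pumping length given by the pumping lemma.
Choose w = a^p b^{p+p!}. Since p ≠ p+p!, w ∈ L; and |w| ≥ p.
By the pumping lemma, w = xyz with |xy| ≤ p and |y| > 0.
The first p characters of w are a's, so xy (and hence y) consists only of a's. Write y = a^k, 1 ≤ k ≤ p.
Since 1 ≤ k ≤ p, k divides p!; set t = 1 + p!/k. Then xy^t z has p + (p!/k)·k = p + p! copies of a. Now the a-count equals the b-count, so i ≠ j fails. So xy^t z = a^{p+p!} b^{p+p!} ∉ L.
Contradiction. Therefore L is not regular.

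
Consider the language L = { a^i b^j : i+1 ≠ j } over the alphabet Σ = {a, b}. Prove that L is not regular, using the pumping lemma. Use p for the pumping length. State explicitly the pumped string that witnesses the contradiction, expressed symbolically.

a^{p+p!} b^{p+p!+1}

Toward a contradiction, assume L is regular with pumping length p.
Choose w = a^p b^{p+p!+1}. Since p ≠ (p+p!+1)-1 = p+p!, w ∈ L; and |w| ≥ p.
By the pumping lemma, w = xyz with |xy| ≤ p and |y| ≥ 1.
Because |xy| ≤ p and w begins with p copies of a, we have y = a^k with 1 ≤ k ≤ p.
Since 1 ≤ k ≤ p, k divides p!; set t = 1 + p!/k. Then xy^t z has p + (p!/k)·k = p + p! copies of a. Now the a-count is p+p! and (b-count)-1 = (p+p!+1)-1 = p+p!, so i+1 ≠ j fails. So xy^t z = a^{p+p!} b^{p+p!+1} ∉ L.
Contradiction. Therefore L is not regular.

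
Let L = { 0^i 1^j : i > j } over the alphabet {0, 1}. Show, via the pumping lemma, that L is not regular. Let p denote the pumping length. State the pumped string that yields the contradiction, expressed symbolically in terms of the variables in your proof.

0^{p+1-k} 1^p

Suppose for contradiction that L is regular, and let p be the pumping length.
Choose w = 0^{p+1} 1^p ∈ L, with |w| = 2p+1 ≥ p.
The pumping lemma gives a decomposition w = xyz where |xy| ≤ p and |y| > 0.
Since the first p symbols of w are all 0's and |xy| ≤ p, y lies entirely in the leading 0-block: y = 0^k for some k with 1 ≤ k ≤ p.
Consider xy^0z = xz = 0^{p+1-k} 1^p. Since k ≥ 1, the 0-count p+1-k is at most p, so i > j fails; thus xz ∉ L.
This contradicts the pumping lemma, so L is not regular.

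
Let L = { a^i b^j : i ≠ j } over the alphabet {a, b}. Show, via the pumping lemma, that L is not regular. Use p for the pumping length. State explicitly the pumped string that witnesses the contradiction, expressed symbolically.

a^{p+p!} b^{p+p!}

Assume L is regular. Let p be the pumping length given by the pumping lemma.
Choose w = a^p b^{p+p!}. Since p ≠ p+p!, w ∈ L; and |w| ≥ p.
Write w = xyz as guaranteed by the lemma, with |xy| ≤ p and y is nonempty.
Since the first p symbols of w are all a's and |xy| ≤ p, y lies entirely in the leading a-block: y = a^k for some k with 1 ≤ k ≤ p.
Since 1 ≤ k ≤ p, k divides p!; set t = 1 + p!/k. Then xy^t z has p + (p!/k)·k = p + p! copies of a. Now the a-count equals the b-count, so i ≠ j fails. So xy^t z = a^{p+p!} b^{p+p!} ∉ L.
This is a contradiction; hence L is not regular.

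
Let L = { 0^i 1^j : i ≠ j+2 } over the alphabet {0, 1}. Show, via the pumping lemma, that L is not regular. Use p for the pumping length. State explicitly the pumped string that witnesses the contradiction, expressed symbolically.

0^{p+p!} 1^{p+p!-2}

Assume L is regular; let p be its pumping constant.
Choose w = 0^p 1^{p+p!-2}. Since p ≠ (p+p!-2)+2 = p+p!, w ∈ L; and |w| ≥ p.
By the pumping lemma, w = xyz with |xy| ≤ p and |y| > 0.
The first p characters of w are 0's, so xy (and hence y) consists only of 0's. Write y = 0^k, 1 ≤ k ≤ p.
Since 1 ≤ k ≤ p, k divides p!; set t = 1 + p!/k. Then xy^t z has p + (p!/k)·k = p + p! copies of 0. Now the 0-count is p+p! and (1-count)+2 = (p+p!-2)+2 = p+p!, so i ≠ j+2 fails. So xy^t z = 0^{p+p!} 1^{p+p!-2} ∉ L.
This contradicts the pumping lemma, so L is not regular.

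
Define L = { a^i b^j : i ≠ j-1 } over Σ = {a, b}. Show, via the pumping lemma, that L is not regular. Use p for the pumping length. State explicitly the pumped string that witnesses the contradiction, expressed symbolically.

Suppose for contradiction that L is regular, and let p be the pumping length.
Choose w = a^p b^{p+p!+1}. Since p ≠ (p+p!+1)-1 = p+p!, w ∈ L; and |w| ≥ p.
The pumping lemma gives a decomposition w = xyz where |xy| ≤ p and |y| ≥ 1.
Since the first p symbols of w are all a's and |xy| ≤ p, y lies entirely in the leading a-block: y = a^k for some k with 1 ≤ k ≤ p.
Since 1 ≤ k ≤ p, k divides p!; set t = 1 + p!/k. Then xy^t z has p + (p!/k)·k = p + p! copies of a. Now the a-count is p+p! and (b-count)-1 = (p+p!+1)-1 = p+p!, so i ≠ j-1 fails. So xy^t z = a^{p+p!} b^{p+p!+1} ∉ L.
This is a contradiction; hence L is not regular.

a^{p+p!} b^{p+p!+1}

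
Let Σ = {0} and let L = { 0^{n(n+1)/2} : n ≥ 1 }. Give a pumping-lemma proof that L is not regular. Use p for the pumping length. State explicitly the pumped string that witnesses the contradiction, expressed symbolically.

Suppose for contradiction that L is regular, and let p be the pumping length.
Take w = 0^{p(p+1)/2} ∈ L with |w| = p(p+1)/2 ≥ p.
Write w = xyz as guaranteed by the lemma, with |xy| ≤ p and y is nonempty.
Then y = 0^k for some k with 1 ≤ k ≤ p.
Pump with i = 2: xy^2z = 0^{p(p+1)/2+k}. Since 1 ≤ k ≤ p, p(p+1)/2 < p(p+1)/2+k ≤ p(p+1)/2+p < (p+1)(p+2)/2, so p(p+1)/2+k is strictly between consecutive triangular numbers. So xy^2z ∉ L.
Contradiction. Therefore L is not regular.

0^{p(p+1)/2+k}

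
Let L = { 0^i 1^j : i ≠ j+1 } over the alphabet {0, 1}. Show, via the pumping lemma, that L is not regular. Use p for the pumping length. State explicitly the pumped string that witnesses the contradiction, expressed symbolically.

0^{p+p!} 1^{p+p!-1}

Suppose for contradiction that L is regular, and let p be the pumping length.
Choose w = 0^p 1^{p+p!-1}. Since p ≠ (p+p!-1)+1 = p+p!, w ∈ L; and |w| ≥ p.
Write w = xyz as guaranteed by the lemma, with |xy| ≤ p and |y| ≥ 1.
The first p characters of w are 0's, so xy (and hence y) consists only of 0's. Write y = 0^k, 1 ≤ k ≤ p.
Since 1 ≤ k ≤ p, k divides p!; set t = 1 + p!/k. Then xy^t z has p + (p!/k)·k = p + p! copies of 0. Now the 0-count is p+p! and (1-count)+1 = (p+p!-1)+1 = p+p!, so i ≠ j+1 fails. So xy^t z = 0^{p+p!} 1^{p+p!-1} ∉ L.
This contradicts the pumping lemma, so L is not regular.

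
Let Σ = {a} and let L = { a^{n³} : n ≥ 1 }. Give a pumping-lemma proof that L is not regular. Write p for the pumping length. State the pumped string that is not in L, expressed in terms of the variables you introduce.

Toward a contradiction, assume L is regular with pumping length p.
Take w = a^{p³} ∈ L with |w| = p³ ≥ p.
The pumping lemma gives a decomposition w = xyz where |xy| ≤ p and y is nonempty.
Then y = a^k for some k with 1 ≤ k ≤ p.
Pump with i = 2: xy^2z = a^{p³+k}. Since 1 ≤ k ≤ p, p³ < p³+k ≤ p³+p < p³+3p²+3p+1 = (p+1)³, so p³+k is not a perfect cube. So xy^2z ∉ L.
Contradiction. Therefore L is not regular.

a^{p³+k}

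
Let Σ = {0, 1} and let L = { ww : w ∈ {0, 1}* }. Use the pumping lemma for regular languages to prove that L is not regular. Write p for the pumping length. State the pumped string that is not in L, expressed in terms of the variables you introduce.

0^{p+k} 1^p 0^p 1^p

Toward a contradiction, assume L is regular with pumping length p.
Take w = 0^p 1^p 0^p 1^p = uu where u = 0^p1^p; then w ∈ L and |w| = 4p ≥ p.
The pumping lemma gives a decomposition w = xyz where |xy| ≤ p and |y| > 0.
Because |xy| ≤ p and w begins with p copies of 0, we have y = 0^k with 1 ≤ k ≤ p.
Pump with i = 2: xy^2z = 0^{p+k} 1^p 0^p 1^p, of length 4p+k. Suppose this equals vv. The string starts with 0 and ends with 1, so v does too; thus the boundary between the two copies of v is a 1→0 transition. There is exactly one such transition, at position 2p+k, so |v| = 2p+k and |vv| = 4p+2k ≠ 4p+k since k ≥ 1. So xy^2z ∉ L.
This contradicts the pumping lemma, so L is not regular.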